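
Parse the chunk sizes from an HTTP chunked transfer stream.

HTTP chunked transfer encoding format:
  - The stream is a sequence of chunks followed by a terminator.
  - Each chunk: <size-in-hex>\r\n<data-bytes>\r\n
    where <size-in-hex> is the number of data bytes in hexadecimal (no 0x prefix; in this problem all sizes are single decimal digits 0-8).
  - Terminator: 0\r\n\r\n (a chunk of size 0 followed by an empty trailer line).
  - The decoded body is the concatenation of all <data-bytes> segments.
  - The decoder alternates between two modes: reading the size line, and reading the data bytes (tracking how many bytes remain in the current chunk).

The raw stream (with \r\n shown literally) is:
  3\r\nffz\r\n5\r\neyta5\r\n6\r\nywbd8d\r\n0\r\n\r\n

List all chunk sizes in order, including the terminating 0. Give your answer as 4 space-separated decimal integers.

Answer: 3 5 6 0

Derivation:
Chunk 1: stream[0..1]='3' size=0x3=3, data at stream[3..6]='ffz' -> body[0..3], body so far='ffz'
Chunk 2: stream[8..9]='5' size=0x5=5, data at stream[11..16]='eyta5' -> body[3..8], body so far='ffzeyta5'
Chunk 3: stream[18..19]='6' size=0x6=6, data at stream[21..27]='ywbd8d' -> body[8..14], body so far='ffzeyta5ywbd8d'
Chunk 4: stream[29..30]='0' size=0 (terminator). Final body='ffzeyta5ywbd8d' (14 bytes)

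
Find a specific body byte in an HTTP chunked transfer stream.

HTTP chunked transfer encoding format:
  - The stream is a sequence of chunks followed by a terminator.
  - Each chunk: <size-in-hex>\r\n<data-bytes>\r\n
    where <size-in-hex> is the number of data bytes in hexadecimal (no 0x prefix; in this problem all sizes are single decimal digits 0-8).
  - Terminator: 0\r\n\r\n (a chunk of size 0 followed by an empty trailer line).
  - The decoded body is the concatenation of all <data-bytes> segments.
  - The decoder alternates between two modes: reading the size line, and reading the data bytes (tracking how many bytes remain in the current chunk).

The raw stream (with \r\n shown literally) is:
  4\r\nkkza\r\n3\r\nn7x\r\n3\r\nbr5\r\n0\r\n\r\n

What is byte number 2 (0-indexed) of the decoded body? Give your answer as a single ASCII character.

Answer: z

Derivation:
Chunk 1: stream[0..1]='4' size=0x4=4, data at stream[3..7]='kkza' -> body[0..4], body so far='kkza'
Chunk 2: stream[9..10]='3' size=0x3=3, data at stream[12..15]='n7x' -> body[4..7], body so far='kkzan7x'
Chunk 3: stream[17..18]='3' size=0x3=3, data at stream[20..23]='br5' -> body[7..10], body so far='kkzan7xbr5'
Chunk 4: stream[25..26]='0' size=0 (terminator). Final body='kkzan7xbr5' (10 bytes)
Body byte 2 = 'z'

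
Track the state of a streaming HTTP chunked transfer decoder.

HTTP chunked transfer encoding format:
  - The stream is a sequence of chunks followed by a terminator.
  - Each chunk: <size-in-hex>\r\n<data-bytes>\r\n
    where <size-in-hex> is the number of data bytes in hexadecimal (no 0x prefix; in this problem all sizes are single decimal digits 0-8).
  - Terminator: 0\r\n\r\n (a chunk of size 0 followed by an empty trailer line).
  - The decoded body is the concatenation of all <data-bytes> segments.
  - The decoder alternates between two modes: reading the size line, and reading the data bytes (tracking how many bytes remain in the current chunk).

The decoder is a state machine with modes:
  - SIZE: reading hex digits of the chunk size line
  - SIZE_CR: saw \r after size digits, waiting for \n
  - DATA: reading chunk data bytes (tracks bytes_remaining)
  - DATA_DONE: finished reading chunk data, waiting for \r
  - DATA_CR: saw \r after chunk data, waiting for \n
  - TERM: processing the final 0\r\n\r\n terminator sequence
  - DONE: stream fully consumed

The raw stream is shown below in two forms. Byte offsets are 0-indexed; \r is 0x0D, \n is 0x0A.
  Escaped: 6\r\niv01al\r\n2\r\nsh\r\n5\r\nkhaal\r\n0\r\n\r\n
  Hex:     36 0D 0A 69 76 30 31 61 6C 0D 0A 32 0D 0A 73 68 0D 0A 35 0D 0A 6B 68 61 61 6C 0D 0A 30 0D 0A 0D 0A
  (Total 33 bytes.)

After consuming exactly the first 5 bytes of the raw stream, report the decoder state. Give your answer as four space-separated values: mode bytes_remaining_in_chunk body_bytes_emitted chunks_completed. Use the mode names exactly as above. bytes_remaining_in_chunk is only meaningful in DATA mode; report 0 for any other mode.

Byte 0 = '6': mode=SIZE remaining=0 emitted=0 chunks_done=0
Byte 1 = 0x0D: mode=SIZE_CR remaining=0 emitted=0 chunks_done=0
Byte 2 = 0x0A: mode=DATA remaining=6 emitted=0 chunks_done=0
Byte 3 = 'i': mode=DATA remaining=5 emitted=1 chunks_done=0
Byte 4 = 'v': mode=DATA remaining=4 emitted=2 chunks_done=0

Answer: DATA 4 2 0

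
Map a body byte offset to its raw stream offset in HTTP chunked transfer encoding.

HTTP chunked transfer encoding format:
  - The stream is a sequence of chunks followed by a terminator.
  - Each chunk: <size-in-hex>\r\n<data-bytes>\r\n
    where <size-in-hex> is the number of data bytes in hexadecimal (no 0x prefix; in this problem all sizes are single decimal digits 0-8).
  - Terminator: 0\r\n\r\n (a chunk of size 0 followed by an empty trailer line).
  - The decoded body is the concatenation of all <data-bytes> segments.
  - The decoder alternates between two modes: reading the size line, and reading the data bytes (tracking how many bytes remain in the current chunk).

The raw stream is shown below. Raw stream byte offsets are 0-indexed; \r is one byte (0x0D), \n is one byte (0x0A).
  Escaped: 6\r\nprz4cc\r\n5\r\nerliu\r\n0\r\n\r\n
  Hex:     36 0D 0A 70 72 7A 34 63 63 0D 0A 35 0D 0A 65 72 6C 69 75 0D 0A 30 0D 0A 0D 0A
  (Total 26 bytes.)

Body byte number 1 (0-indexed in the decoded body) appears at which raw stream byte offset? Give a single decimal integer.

Chunk 1: stream[0..1]='6' size=0x6=6, data at stream[3..9]='prz4cc' -> body[0..6], body so far='prz4cc'
Chunk 2: stream[11..12]='5' size=0x5=5, data at stream[14..19]='erliu' -> body[6..11], body so far='prz4ccerliu'
Chunk 3: stream[21..22]='0' size=0 (terminator). Final body='prz4ccerliu' (11 bytes)
Body byte 1 at stream offset 4

Answer: 4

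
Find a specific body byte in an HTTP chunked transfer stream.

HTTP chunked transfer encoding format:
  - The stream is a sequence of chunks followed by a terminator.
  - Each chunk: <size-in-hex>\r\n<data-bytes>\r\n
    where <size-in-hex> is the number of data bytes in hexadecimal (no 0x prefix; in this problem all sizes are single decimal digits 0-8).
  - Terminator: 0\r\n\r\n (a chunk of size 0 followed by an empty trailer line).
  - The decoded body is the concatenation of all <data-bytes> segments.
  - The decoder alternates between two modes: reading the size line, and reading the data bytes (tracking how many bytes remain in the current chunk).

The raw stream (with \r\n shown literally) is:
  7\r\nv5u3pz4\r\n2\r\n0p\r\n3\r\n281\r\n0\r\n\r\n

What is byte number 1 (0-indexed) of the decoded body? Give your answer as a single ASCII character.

Answer: 5

Derivation:
Chunk 1: stream[0..1]='7' size=0x7=7, data at stream[3..10]='v5u3pz4' -> body[0..7], body so far='v5u3pz4'
Chunk 2: stream[12..13]='2' size=0x2=2, data at stream[15..17]='0p' -> body[7..9], body so far='v5u3pz40p'
Chunk 3: stream[19..20]='3' size=0x3=3, data at stream[22..25]='281' -> body[9..12], body so far='v5u3pz40p281'
Chunk 4: stream[27..28]='0' size=0 (terminator). Final body='v5u3pz40p281' (12 bytes)
Body byte 1 = '5'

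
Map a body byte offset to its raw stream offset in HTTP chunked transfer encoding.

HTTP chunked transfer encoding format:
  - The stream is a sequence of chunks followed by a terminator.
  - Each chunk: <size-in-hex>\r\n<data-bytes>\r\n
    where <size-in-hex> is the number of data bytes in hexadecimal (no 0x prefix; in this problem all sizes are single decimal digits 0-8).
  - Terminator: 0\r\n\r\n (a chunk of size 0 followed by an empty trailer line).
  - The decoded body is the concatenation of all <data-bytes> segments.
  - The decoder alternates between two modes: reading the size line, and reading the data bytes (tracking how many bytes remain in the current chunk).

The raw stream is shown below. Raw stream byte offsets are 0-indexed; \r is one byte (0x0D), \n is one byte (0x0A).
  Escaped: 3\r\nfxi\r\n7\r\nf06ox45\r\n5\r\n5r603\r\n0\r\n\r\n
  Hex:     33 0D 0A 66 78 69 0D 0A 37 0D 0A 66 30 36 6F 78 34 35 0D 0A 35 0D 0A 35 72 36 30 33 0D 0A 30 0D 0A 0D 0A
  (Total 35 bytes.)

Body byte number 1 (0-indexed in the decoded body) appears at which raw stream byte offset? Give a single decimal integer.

Chunk 1: stream[0..1]='3' size=0x3=3, data at stream[3..6]='fxi' -> body[0..3], body so far='fxi'
Chunk 2: stream[8..9]='7' size=0x7=7, data at stream[11..18]='f06ox45' -> body[3..10], body so far='fxif06ox45'
Chunk 3: stream[20..21]='5' size=0x5=5, data at stream[23..28]='5r603' -> body[10..15], body so far='fxif06ox455r603'
Chunk 4: stream[30..31]='0' size=0 (terminator). Final body='fxif06ox455r603' (15 bytes)
Body byte 1 at stream offset 4

Answer: 4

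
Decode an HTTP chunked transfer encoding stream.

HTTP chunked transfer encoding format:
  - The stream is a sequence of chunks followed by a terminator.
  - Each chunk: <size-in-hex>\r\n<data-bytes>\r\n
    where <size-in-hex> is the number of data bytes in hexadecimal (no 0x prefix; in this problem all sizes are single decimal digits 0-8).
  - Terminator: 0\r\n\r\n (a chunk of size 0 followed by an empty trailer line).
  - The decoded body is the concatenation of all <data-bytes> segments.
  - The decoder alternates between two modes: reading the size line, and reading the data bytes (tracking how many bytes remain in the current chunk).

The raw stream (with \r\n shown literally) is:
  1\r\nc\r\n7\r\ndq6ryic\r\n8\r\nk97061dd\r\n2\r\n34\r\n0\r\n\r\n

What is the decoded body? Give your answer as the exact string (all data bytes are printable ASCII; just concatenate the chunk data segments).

Answer: cdq6ryick97061dd34

Derivation:
Chunk 1: stream[0..1]='1' size=0x1=1, data at stream[3..4]='c' -> body[0..1], body so far='c'
Chunk 2: stream[6..7]='7' size=0x7=7, data at stream[9..16]='dq6ryic' -> body[1..8], body so far='cdq6ryic'
Chunk 3: stream[18..19]='8' size=0x8=8, data at stream[21..29]='k97061dd' -> body[8..16], body so far='cdq6ryick97061dd'
Chunk 4: stream[31..32]='2' size=0x2=2, data at stream[34..36]='34' -> body[16..18], body so far='cdq6ryick97061dd34'
Chunk 5: stream[38..39]='0' size=0 (terminator). Final body='cdq6ryick97061dd34' (18 bytes)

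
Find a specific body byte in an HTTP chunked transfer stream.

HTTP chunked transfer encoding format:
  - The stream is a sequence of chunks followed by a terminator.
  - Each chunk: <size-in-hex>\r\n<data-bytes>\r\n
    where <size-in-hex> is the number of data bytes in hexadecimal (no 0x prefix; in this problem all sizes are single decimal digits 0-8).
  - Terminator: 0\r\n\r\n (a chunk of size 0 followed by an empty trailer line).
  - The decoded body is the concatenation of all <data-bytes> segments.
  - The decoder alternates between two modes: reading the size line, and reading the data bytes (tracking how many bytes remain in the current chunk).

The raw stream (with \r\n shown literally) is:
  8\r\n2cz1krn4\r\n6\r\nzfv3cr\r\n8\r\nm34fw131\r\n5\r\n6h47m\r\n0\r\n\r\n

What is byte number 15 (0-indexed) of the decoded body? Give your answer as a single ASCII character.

Answer: 3

Derivation:
Chunk 1: stream[0..1]='8' size=0x8=8, data at stream[3..11]='2cz1krn4' -> body[0..8], body so far='2cz1krn4'
Chunk 2: stream[13..14]='6' size=0x6=6, data at stream[16..22]='zfv3cr' -> body[8..14], body so far='2cz1krn4zfv3cr'
Chunk 3: stream[24..25]='8' size=0x8=8, data at stream[27..35]='m34fw131' -> body[14..22], body so far='2cz1krn4zfv3crm34fw131'
Chunk 4: stream[37..38]='5' size=0x5=5, data at stream[40..45]='6h47m' -> body[22..27], body so far='2cz1krn4zfv3crm34fw1316h47m'
Chunk 5: stream[47..48]='0' size=0 (terminator). Final body='2cz1krn4zfv3crm34fw1316h47m' (27 bytes)
Body byte 15 = '3'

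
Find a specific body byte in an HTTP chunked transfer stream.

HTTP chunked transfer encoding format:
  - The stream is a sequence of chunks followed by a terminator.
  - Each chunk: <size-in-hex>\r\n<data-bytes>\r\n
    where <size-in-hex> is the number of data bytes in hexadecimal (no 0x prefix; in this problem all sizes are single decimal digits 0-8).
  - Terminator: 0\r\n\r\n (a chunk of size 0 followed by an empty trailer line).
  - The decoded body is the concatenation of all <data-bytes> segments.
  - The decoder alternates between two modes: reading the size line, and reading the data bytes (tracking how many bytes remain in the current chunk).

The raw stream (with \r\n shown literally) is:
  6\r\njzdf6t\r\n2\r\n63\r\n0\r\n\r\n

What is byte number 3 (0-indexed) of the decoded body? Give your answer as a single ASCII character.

Chunk 1: stream[0..1]='6' size=0x6=6, data at stream[3..9]='jzdf6t' -> body[0..6], body so far='jzdf6t'
Chunk 2: stream[11..12]='2' size=0x2=2, data at stream[14..16]='63' -> body[6..8], body so far='jzdf6t63'
Chunk 3: stream[18..19]='0' size=0 (terminator). Final body='jzdf6t63' (8 bytes)
Body byte 3 = 'f'

Answer: f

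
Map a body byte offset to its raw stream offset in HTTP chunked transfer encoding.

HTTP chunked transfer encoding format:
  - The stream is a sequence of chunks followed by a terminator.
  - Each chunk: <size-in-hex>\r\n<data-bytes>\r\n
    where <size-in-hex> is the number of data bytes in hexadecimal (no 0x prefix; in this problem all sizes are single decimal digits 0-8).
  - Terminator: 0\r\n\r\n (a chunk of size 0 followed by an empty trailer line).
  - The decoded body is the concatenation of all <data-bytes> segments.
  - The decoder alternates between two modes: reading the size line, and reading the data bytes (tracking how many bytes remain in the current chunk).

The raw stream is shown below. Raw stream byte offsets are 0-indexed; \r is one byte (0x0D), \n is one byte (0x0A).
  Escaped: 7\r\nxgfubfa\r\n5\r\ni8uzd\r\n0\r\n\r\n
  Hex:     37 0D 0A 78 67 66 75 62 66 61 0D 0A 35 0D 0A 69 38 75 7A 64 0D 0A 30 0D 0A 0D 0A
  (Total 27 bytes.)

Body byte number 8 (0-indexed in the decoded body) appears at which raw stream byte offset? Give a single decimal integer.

Chunk 1: stream[0..1]='7' size=0x7=7, data at stream[3..10]='xgfubfa' -> body[0..7], body so far='xgfubfa'
Chunk 2: stream[12..13]='5' size=0x5=5, data at stream[15..20]='i8uzd' -> body[7..12], body so far='xgfubfai8uzd'
Chunk 3: stream[22..23]='0' size=0 (terminator). Final body='xgfubfai8uzd' (12 bytes)
Body byte 8 at stream offset 16

Answer: 16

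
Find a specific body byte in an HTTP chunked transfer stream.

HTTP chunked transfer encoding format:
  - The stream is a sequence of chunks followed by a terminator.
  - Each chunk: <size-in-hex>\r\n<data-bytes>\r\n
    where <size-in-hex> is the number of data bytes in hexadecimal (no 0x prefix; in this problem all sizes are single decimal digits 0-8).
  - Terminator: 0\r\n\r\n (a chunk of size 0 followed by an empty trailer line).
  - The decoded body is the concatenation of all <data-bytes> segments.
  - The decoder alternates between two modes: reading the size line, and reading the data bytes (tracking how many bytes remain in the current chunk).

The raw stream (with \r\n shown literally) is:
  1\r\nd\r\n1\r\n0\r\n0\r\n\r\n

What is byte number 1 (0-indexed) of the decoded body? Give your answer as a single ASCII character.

Answer: 0

Derivation:
Chunk 1: stream[0..1]='1' size=0x1=1, data at stream[3..4]='d' -> body[0..1], body so far='d'
Chunk 2: stream[6..7]='1' size=0x1=1, data at stream[9..10]='0' -> body[1..2], body so far='d0'
Chunk 3: stream[12..13]='0' size=0 (terminator). Final body='d0' (2 bytes)
Body byte 1 = '0'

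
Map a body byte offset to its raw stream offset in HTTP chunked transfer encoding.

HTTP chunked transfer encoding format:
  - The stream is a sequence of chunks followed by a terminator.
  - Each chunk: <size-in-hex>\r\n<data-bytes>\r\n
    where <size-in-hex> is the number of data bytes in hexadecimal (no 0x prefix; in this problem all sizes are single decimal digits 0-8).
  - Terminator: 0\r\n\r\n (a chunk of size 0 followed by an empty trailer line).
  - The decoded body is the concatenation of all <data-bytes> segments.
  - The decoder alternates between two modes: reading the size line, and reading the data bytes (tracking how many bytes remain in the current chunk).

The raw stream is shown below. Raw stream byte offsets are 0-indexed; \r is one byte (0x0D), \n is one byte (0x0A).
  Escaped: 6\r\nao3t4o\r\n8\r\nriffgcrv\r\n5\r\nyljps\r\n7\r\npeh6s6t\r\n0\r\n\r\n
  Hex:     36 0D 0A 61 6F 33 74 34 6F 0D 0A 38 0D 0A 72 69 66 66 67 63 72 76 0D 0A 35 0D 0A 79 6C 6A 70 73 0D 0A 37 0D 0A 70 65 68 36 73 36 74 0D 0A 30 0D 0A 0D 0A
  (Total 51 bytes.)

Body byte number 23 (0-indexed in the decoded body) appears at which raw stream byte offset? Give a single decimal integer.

Chunk 1: stream[0..1]='6' size=0x6=6, data at stream[3..9]='ao3t4o' -> body[0..6], body so far='ao3t4o'
Chunk 2: stream[11..12]='8' size=0x8=8, data at stream[14..22]='riffgcrv' -> body[6..14], body so far='ao3t4oriffgcrv'
Chunk 3: stream[24..25]='5' size=0x5=5, data at stream[27..32]='yljps' -> body[14..19], body so far='ao3t4oriffgcrvyljps'
Chunk 4: stream[34..35]='7' size=0x7=7, data at stream[37..44]='peh6s6t' -> body[19..26], body so far='ao3t4oriffgcrvyljpspeh6s6t'
Chunk 5: stream[46..47]='0' size=0 (terminator). Final body='ao3t4oriffgcrvyljpspeh6s6t' (26 bytes)
Body byte 23 at stream offset 41

Answer: 41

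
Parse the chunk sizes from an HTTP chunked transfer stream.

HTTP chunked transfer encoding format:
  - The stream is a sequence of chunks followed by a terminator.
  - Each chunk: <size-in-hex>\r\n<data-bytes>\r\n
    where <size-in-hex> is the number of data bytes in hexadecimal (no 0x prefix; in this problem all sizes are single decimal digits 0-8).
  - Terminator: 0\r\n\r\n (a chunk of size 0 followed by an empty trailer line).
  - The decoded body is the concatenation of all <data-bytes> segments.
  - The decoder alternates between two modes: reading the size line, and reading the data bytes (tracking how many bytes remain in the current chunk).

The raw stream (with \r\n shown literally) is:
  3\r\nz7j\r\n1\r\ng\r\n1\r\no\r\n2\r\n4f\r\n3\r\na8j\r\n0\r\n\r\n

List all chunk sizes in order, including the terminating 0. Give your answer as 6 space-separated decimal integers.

Answer: 3 1 1 2 3 0

Derivation:
Chunk 1: stream[0..1]='3' size=0x3=3, data at stream[3..6]='z7j' -> body[0..3], body so far='z7j'
Chunk 2: stream[8..9]='1' size=0x1=1, data at stream[11..12]='g' -> body[3..4], body so far='z7jg'
Chunk 3: stream[14..15]='1' size=0x1=1, data at stream[17..18]='o' -> body[4..5], body so far='z7jgo'
Chunk 4: stream[20..21]='2' size=0x2=2, data at stream[23..25]='4f' -> body[5..7], body so far='z7jgo4f'
Chunk 5: stream[27..28]='3' size=0x3=3, data at stream[30..33]='a8j' -> body[7..10], body so far='z7jgo4fa8j'
Chunk 6: stream[35..36]='0' size=0 (terminator). Final body='z7jgo4fa8j' (10 bytes)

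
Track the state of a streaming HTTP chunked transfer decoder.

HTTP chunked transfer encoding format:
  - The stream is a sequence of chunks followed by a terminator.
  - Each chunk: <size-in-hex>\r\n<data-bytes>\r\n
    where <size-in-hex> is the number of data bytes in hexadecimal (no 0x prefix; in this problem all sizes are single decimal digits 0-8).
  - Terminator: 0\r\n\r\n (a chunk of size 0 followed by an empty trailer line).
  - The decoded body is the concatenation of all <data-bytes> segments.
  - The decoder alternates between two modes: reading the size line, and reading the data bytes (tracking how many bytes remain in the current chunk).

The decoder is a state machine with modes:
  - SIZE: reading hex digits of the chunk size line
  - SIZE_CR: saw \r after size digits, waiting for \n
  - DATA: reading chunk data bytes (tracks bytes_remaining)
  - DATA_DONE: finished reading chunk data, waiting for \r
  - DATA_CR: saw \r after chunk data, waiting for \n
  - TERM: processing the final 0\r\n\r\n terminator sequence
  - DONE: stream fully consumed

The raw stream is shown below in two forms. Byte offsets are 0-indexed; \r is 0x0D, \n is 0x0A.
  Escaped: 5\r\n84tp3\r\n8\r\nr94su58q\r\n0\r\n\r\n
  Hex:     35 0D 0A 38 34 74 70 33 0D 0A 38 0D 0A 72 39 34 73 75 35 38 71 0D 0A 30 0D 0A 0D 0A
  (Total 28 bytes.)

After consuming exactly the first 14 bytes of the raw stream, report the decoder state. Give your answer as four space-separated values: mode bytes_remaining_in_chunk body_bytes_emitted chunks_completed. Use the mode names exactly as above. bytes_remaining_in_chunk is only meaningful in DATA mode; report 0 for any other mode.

Answer: DATA 7 6 1

Derivation:
Byte 0 = '5': mode=SIZE remaining=0 emitted=0 chunks_done=0
Byte 1 = 0x0D: mode=SIZE_CR remaining=0 emitted=0 chunks_done=0
Byte 2 = 0x0A: mode=DATA remaining=5 emitted=0 chunks_done=0
Byte 3 = '8': mode=DATA remaining=4 emitted=1 chunks_done=0
Byte 4 = '4': mode=DATA remaining=3 emitted=2 chunks_done=0
Byte 5 = 't': mode=DATA remaining=2 emitted=3 chunks_done=0
Byte 6 = 'p': mode=DATA remaining=1 emitted=4 chunks_done=0
Byte 7 = '3': mode=DATA_DONE remaining=0 emitted=5 chunks_done=0
Byte 8 = 0x0D: mode=DATA_CR remaining=0 emitted=5 chunks_done=0
Byte 9 = 0x0A: mode=SIZE remaining=0 emitted=5 chunks_done=1
Byte 10 = '8': mode=SIZE remaining=0 emitted=5 chunks_done=1
Byte 11 = 0x0D: mode=SIZE_CR remaining=0 emitted=5 chunks_done=1
Byte 12 = 0x0A: mode=DATA remaining=8 emitted=5 chunks_done=1
Byte 13 = 'r': mode=DATA remaining=7 emitted=6 chunks_done=1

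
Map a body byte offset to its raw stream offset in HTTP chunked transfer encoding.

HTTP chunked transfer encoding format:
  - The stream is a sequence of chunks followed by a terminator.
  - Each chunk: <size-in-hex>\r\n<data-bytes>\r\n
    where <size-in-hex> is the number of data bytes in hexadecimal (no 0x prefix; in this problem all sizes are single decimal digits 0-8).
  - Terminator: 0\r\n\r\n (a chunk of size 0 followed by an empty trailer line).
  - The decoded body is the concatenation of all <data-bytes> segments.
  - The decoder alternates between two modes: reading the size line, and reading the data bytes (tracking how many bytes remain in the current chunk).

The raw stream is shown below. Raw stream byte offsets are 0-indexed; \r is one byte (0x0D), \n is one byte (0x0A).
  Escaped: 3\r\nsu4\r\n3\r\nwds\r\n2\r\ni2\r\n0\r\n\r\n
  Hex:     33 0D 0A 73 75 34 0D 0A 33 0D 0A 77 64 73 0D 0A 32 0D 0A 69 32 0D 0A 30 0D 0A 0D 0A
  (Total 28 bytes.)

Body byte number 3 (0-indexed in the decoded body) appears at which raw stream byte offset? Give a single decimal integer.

Answer: 11

Derivation:
Chunk 1: stream[0..1]='3' size=0x3=3, data at stream[3..6]='su4' -> body[0..3], body so far='su4'
Chunk 2: stream[8..9]='3' size=0x3=3, data at stream[11..14]='wds' -> body[3..6], body so far='su4wds'
Chunk 3: stream[16..17]='2' size=0x2=2, data at stream[19..21]='i2' -> body[6..8], body so far='su4wdsi2'
Chunk 4: stream[23..24]='0' size=0 (terminator). Final body='su4wdsi2' (8 bytes)
Body byte 3 at stream offset 11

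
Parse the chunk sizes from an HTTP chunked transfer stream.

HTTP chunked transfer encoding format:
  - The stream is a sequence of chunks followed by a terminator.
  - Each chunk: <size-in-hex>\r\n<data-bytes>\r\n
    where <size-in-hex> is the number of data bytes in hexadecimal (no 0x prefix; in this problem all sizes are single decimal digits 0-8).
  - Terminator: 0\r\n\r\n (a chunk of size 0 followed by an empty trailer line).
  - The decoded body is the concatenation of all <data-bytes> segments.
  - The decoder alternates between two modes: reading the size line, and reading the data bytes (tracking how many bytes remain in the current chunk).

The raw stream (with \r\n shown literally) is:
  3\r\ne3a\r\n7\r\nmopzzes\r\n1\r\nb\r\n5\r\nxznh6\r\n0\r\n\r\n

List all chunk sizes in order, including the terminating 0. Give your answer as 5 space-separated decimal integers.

Chunk 1: stream[0..1]='3' size=0x3=3, data at stream[3..6]='e3a' -> body[0..3], body so far='e3a'
Chunk 2: stream[8..9]='7' size=0x7=7, data at stream[11..18]='mopzzes' -> body[3..10], body so far='e3amopzzes'
Chunk 3: stream[20..21]='1' size=0x1=1, data at stream[23..24]='b' -> body[10..11], body so far='e3amopzzesb'
Chunk 4: stream[26..27]='5' size=0x5=5, data at stream[29..34]='xznh6' -> body[11..16], body so far='e3amopzzesbxznh6'
Chunk 5: stream[36..37]='0' size=0 (terminator). Final body='e3amopzzesbxznh6' (16 bytes)

Answer: 3 7 1 5 0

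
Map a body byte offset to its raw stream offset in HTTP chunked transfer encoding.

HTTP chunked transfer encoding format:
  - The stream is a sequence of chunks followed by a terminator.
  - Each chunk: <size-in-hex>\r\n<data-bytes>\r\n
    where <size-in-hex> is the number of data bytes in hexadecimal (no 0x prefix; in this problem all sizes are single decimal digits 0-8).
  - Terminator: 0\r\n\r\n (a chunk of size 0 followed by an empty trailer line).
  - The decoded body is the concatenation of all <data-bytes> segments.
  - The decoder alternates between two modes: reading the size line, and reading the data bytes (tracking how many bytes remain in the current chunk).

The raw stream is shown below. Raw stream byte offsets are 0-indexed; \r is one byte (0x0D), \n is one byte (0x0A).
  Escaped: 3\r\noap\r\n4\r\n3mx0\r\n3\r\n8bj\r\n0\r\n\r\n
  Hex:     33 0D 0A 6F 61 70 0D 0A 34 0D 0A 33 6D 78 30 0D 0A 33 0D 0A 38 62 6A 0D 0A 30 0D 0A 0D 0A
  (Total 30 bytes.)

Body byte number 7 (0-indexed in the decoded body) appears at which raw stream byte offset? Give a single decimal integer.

Chunk 1: stream[0..1]='3' size=0x3=3, data at stream[3..6]='oap' -> body[0..3], body so far='oap'
Chunk 2: stream[8..9]='4' size=0x4=4, data at stream[11..15]='3mx0' -> body[3..7], body so far='oap3mx0'
Chunk 3: stream[17..18]='3' size=0x3=3, data at stream[20..23]='8bj' -> body[7..10], body so far='oap3mx08bj'
Chunk 4: stream[25..26]='0' size=0 (terminator). Final body='oap3mx08bj' (10 bytes)
Body byte 7 at stream offset 20

Answer: 20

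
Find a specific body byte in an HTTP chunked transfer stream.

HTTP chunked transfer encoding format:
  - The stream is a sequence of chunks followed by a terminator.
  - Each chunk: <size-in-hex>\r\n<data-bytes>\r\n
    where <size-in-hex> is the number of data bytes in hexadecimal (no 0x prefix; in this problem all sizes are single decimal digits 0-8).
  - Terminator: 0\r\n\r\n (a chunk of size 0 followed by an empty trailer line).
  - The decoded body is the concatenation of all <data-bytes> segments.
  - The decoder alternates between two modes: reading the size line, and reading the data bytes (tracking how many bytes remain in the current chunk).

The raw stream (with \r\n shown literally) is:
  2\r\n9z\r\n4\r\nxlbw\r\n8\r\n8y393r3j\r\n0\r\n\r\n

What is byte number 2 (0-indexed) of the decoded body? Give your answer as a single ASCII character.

Chunk 1: stream[0..1]='2' size=0x2=2, data at stream[3..5]='9z' -> body[0..2], body so far='9z'
Chunk 2: stream[7..8]='4' size=0x4=4, data at stream[10..14]='xlbw' -> body[2..6], body so far='9zxlbw'
Chunk 3: stream[16..17]='8' size=0x8=8, data at stream[19..27]='8y393r3j' -> body[6..14], body so far='9zxlbw8y393r3j'
Chunk 4: stream[29..30]='0' size=0 (terminator). Final body='9zxlbw8y393r3j' (14 bytes)
Body byte 2 = 'x'

Answer: x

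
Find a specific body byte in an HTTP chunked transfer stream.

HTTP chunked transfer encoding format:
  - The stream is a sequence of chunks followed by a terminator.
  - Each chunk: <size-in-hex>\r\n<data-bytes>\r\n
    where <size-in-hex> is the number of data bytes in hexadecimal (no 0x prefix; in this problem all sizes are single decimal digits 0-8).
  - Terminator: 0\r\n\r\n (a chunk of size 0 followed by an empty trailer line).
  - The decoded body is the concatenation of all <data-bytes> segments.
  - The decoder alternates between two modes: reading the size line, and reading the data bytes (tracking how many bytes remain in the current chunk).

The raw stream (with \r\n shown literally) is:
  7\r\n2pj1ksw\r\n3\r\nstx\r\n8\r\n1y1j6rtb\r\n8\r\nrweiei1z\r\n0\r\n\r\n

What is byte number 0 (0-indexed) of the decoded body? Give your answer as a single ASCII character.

Answer: 2

Derivation:
Chunk 1: stream[0..1]='7' size=0x7=7, data at stream[3..10]='2pj1ksw' -> body[0..7], body so far='2pj1ksw'
Chunk 2: stream[12..13]='3' size=0x3=3, data at stream[15..18]='stx' -> body[7..10], body so far='2pj1kswstx'
Chunk 3: stream[20..21]='8' size=0x8=8, data at stream[23..31]='1y1j6rtb' -> body[10..18], body so far='2pj1kswstx1y1j6rtb'
Chunk 4: stream[33..34]='8' size=0x8=8, data at stream[36..44]='rweiei1z' -> body[18..26], body so far='2pj1kswstx1y1j6rtbrweiei1z'
Chunk 5: stream[46..47]='0' size=0 (terminator). Final body='2pj1kswstx1y1j6rtbrweiei1z' (26 bytes)
Body byte 0 = '2'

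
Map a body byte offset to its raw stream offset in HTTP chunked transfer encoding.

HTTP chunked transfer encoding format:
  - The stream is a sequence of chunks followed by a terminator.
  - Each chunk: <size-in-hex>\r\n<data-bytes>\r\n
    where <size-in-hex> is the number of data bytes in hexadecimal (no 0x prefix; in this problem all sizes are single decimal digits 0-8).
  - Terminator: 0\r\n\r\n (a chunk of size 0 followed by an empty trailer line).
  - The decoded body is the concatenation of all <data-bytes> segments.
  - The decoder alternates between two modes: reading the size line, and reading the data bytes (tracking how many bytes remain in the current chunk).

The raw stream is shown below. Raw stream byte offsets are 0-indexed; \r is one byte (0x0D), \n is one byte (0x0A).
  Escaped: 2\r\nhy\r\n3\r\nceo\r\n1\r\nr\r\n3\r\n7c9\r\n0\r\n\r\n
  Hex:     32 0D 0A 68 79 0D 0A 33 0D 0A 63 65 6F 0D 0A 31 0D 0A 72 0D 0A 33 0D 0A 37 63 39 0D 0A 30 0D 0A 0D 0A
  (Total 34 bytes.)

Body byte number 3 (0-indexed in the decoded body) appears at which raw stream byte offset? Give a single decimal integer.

Answer: 11

Derivation:
Chunk 1: stream[0..1]='2' size=0x2=2, data at stream[3..5]='hy' -> body[0..2], body so far='hy'
Chunk 2: stream[7..8]='3' size=0x3=3, data at stream[10..13]='ceo' -> body[2..5], body so far='hyceo'
Chunk 3: stream[15..16]='1' size=0x1=1, data at stream[18..19]='r' -> body[5..6], body so far='hyceor'
Chunk 4: stream[21..22]='3' size=0x3=3, data at stream[24..27]='7c9' -> body[6..9], body so far='hyceor7c9'
Chunk 5: stream[29..30]='0' size=0 (terminator). Final body='hyceor7c9' (9 bytes)
Body byte 3 at stream offset 11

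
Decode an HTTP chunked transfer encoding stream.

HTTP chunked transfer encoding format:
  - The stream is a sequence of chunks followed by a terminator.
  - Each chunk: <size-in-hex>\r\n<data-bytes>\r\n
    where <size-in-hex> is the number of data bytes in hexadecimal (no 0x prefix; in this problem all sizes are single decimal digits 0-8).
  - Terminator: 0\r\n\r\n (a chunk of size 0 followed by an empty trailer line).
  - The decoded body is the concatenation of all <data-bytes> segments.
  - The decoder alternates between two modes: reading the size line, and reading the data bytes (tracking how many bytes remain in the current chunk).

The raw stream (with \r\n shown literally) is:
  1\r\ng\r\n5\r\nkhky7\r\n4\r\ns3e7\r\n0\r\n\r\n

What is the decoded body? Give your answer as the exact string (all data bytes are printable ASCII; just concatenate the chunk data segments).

Chunk 1: stream[0..1]='1' size=0x1=1, data at stream[3..4]='g' -> body[0..1], body so far='g'
Chunk 2: stream[6..7]='5' size=0x5=5, data at stream[9..14]='khky7' -> body[1..6], body so far='gkhky7'
Chunk 3: stream[16..17]='4' size=0x4=4, data at stream[19..23]='s3e7' -> body[6..10], body so far='gkhky7s3e7'
Chunk 4: stream[25..26]='0' size=0 (terminator). Final body='gkhky7s3e7' (10 bytes)

Answer: gkhky7s3e7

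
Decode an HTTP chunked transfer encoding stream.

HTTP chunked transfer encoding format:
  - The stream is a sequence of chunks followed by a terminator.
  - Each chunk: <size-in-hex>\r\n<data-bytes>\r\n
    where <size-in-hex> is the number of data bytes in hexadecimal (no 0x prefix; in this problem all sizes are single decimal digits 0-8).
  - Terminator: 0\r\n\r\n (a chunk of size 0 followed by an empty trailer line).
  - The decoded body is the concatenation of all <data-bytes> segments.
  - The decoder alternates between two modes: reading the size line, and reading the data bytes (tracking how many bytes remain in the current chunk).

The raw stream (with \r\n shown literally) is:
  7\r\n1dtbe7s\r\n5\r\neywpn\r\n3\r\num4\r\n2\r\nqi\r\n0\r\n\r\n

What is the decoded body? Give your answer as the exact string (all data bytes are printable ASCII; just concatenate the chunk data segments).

Chunk 1: stream[0..1]='7' size=0x7=7, data at stream[3..10]='1dtbe7s' -> body[0..7], body so far='1dtbe7s'
Chunk 2: stream[12..13]='5' size=0x5=5, data at stream[15..20]='eywpn' -> body[7..12], body so far='1dtbe7seywpn'
Chunk 3: stream[22..23]='3' size=0x3=3, data at stream[25..28]='um4' -> body[12..15], body so far='1dtbe7seywpnum4'
Chunk 4: stream[30..31]='2' size=0x2=2, data at stream[33..35]='qi' -> body[15..17], body so far='1dtbe7seywpnum4qi'
Chunk 5: stream[37..38]='0' size=0 (terminator). Final body='1dtbe7seywpnum4qi' (17 bytes)

Answer: 1dtbe7seywpnum4qi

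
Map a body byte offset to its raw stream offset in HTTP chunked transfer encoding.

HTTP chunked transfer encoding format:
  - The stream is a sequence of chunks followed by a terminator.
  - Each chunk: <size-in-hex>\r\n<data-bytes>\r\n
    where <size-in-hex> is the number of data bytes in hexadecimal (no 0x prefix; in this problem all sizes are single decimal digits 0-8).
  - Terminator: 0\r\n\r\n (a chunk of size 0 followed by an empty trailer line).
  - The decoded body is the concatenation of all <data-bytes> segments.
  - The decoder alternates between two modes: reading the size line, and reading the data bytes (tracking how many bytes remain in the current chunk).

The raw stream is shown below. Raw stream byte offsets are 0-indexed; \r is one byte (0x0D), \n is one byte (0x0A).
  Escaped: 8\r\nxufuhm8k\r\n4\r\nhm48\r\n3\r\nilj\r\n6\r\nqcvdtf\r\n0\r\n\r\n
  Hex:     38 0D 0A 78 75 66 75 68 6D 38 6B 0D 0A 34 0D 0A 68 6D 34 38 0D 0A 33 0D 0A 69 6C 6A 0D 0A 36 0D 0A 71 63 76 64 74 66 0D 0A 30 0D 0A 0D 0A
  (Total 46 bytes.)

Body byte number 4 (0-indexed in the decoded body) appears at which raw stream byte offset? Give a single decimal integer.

Answer: 7

Derivation:
Chunk 1: stream[0..1]='8' size=0x8=8, data at stream[3..11]='xufuhm8k' -> body[0..8], body so far='xufuhm8k'
Chunk 2: stream[13..14]='4' size=0x4=4, data at stream[16..20]='hm48' -> body[8..12], body so far='xufuhm8khm48'
Chunk 3: stream[22..23]='3' size=0x3=3, data at stream[25..28]='ilj' -> body[12..15], body so far='xufuhm8khm48ilj'
Chunk 4: stream[30..31]='6' size=0x6=6, data at stream[33..39]='qcvdtf' -> body[15..21], body so far='xufuhm8khm48iljqcvdtf'
Chunk 5: stream[41..42]='0' size=0 (terminator). Final body='xufuhm8khm48iljqcvdtf' (21 bytes)
Body byte 4 at stream offset 7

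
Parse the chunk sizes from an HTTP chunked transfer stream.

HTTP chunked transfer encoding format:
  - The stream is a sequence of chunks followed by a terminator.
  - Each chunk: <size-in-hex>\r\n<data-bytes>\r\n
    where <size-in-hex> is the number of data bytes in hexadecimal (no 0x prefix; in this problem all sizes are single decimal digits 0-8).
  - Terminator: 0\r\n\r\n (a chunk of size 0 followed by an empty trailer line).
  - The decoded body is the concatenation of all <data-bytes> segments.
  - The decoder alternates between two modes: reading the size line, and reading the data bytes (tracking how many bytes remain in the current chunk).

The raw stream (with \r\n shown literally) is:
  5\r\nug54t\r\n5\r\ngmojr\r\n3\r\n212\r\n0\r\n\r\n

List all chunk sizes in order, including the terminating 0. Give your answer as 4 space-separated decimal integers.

Chunk 1: stream[0..1]='5' size=0x5=5, data at stream[3..8]='ug54t' -> body[0..5], body so far='ug54t'
Chunk 2: stream[10..11]='5' size=0x5=5, data at stream[13..18]='gmojr' -> body[5..10], body so far='ug54tgmojr'
Chunk 3: stream[20..21]='3' size=0x3=3, data at stream[23..26]='212' -> body[10..13], body so far='ug54tgmojr212'
Chunk 4: stream[28..29]='0' size=0 (terminator). Final body='ug54tgmojr212' (13 bytes)

Answer: 5 5 3 0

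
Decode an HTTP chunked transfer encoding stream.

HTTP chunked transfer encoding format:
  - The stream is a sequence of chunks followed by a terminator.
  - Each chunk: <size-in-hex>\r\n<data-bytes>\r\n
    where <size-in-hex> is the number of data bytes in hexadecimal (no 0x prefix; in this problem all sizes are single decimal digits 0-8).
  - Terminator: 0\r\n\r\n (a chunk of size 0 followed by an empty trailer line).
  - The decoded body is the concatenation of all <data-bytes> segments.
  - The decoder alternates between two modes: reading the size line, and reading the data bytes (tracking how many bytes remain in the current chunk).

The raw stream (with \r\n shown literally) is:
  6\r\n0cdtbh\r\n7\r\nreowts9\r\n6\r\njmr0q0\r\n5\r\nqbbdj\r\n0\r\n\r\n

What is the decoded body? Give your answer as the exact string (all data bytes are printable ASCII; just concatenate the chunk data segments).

Answer: 0cdtbhreowts9jmr0q0qbbdj

Derivation:
Chunk 1: stream[0..1]='6' size=0x6=6, data at stream[3..9]='0cdtbh' -> body[0..6], body so far='0cdtbh'
Chunk 2: stream[11..12]='7' size=0x7=7, data at stream[14..21]='reowts9' -> body[6..13], body so far='0cdtbhreowts9'
Chunk 3: stream[23..24]='6' size=0x6=6, data at stream[26..32]='jmr0q0' -> body[13..19], body so far='0cdtbhreowts9jmr0q0'
Chunk 4: stream[34..35]='5' size=0x5=5, data at stream[37..42]='qbbdj' -> body[19..24], body so far='0cdtbhreowts9jmr0q0qbbdj'
Chunk 5: stream[44..45]='0' size=0 (terminator). Final body='0cdtbhreowts9jmr0q0qbbdj' (24 bytes)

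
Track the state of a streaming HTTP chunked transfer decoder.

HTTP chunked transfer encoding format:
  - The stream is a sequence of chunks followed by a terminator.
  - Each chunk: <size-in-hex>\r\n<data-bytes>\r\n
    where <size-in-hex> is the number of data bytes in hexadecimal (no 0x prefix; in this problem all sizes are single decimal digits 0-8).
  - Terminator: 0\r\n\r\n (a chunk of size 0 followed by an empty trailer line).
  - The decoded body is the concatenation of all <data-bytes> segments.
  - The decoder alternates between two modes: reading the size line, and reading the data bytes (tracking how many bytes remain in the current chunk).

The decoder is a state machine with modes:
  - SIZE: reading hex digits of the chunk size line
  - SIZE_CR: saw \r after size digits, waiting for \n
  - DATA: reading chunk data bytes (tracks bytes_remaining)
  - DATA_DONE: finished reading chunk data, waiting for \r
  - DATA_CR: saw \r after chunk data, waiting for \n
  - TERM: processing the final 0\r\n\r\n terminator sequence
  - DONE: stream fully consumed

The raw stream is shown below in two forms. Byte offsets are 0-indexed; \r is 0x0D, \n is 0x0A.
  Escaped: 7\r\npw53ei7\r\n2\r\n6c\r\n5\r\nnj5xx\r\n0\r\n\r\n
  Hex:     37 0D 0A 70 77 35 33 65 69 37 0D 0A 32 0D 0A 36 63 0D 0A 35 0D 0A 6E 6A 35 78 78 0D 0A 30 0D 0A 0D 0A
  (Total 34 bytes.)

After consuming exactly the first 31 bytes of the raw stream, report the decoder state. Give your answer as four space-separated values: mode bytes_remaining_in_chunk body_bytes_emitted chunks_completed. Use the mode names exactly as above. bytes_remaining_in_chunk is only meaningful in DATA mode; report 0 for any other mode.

Answer: SIZE_CR 0 14 3

Derivation:
Byte 0 = '7': mode=SIZE remaining=0 emitted=0 chunks_done=0
Byte 1 = 0x0D: mode=SIZE_CR remaining=0 emitted=0 chunks_done=0
Byte 2 = 0x0A: mode=DATA remaining=7 emitted=0 chunks_done=0
Byte 3 = 'p': mode=DATA remaining=6 emitted=1 chunks_done=0
Byte 4 = 'w': mode=DATA remaining=5 emitted=2 chunks_done=0
Byte 5 = '5': mode=DATA remaining=4 emitted=3 chunks_done=0
Byte 6 = '3': mode=DATA remaining=3 emitted=4 chunks_done=0
Byte 7 = 'e': mode=DATA remaining=2 emitted=5 chunks_done=0
Byte 8 = 'i': mode=DATA remaining=1 emitted=6 chunks_done=0
Byte 9 = '7': mode=DATA_DONE remaining=0 emitted=7 chunks_done=0
Byte 10 = 0x0D: mode=DATA_CR remaining=0 emitted=7 chunks_done=0
Byte 11 = 0x0A: mode=SIZE remaining=0 emitted=7 chunks_done=1
Byte 12 = '2': mode=SIZE remaining=0 emitted=7 chunks_done=1
Byte 13 = 0x0D: mode=SIZE_CR remaining=0 emitted=7 chunks_done=1
Byte 14 = 0x0A: mode=DATA remaining=2 emitted=7 chunks_done=1
Byte 15 = '6': mode=DATA remaining=1 emitted=8 chunks_done=1
Byte 16 = 'c': mode=DATA_DONE remaining=0 emitted=9 chunks_done=1
Byte 17 = 0x0D: mode=DATA_CR remaining=0 emitted=9 chunks_done=1
Byte 18 = 0x0A: mode=SIZE remaining=0 emitted=9 chunks_done=2
Byte 19 = '5': mode=SIZE remaining=0 emitted=9 chunks_done=2
Byte 20 = 0x0D: mode=SIZE_CR remaining=0 emitted=9 chunks_done=2
Byte 21 = 0x0A: mode=DATA remaining=5 emitted=9 chunks_done=2
Byte 22 = 'n': mode=DATA remaining=4 emitted=10 chunks_done=2
Byte 23 = 'j': mode=DATA remaining=3 emitted=11 chunks_done=2
Byte 24 = '5': mode=DATA remaining=2 emitted=12 chunks_done=2
Byte 25 = 'x': mode=DATA remaining=1 emitted=13 chunks_done=2
Byte 26 = 'x': mode=DATA_DONE remaining=0 emitted=14 chunks_done=2
Byte 27 = 0x0D: mode=DATA_CR remaining=0 emitted=14 chunks_done=2
Byte 28 = 0x0A: mode=SIZE remaining=0 emitted=14 chunks_done=3
Byte 29 = '0': mode=SIZE remaining=0 emitted=14 chunks_done=3
Byte 30 = 0x0D: mode=SIZE_CR remaining=0 emitted=14 chunks_done=3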